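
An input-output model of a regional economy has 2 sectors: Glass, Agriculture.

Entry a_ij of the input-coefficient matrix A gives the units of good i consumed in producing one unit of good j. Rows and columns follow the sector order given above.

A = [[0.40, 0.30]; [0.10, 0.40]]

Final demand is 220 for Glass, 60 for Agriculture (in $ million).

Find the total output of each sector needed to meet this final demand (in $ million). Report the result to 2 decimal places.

I − A =
  [   0.60    -0.30]
  [  -0.10     0.60]
det(I−A) = (0.60)(0.60) − (-0.30)(-0.10) = 0.3300
adj(I−A) = [[0.60, 0.30], [0.10, 0.60]]
(I − A)⁻¹ = adj(I−A) / det(I−A) ≈
  [   1.8182     0.9091]
  [   0.3030     1.8182]
x = (I − A)⁻¹ d = adj(I−A)·d / det(I−A), with det(I−A) = 0.3300:
  x_1 = (0.60·220 + 0.30·60) / 0.3300 = 150.00 / 0.3300 ≈ 454.55
  x_2 = (0.10·220 + 0.60·60) / 0.3300 = 58.00 / 0.3300 ≈ 175.76

x_1 = 454.55, x_2 = 175.76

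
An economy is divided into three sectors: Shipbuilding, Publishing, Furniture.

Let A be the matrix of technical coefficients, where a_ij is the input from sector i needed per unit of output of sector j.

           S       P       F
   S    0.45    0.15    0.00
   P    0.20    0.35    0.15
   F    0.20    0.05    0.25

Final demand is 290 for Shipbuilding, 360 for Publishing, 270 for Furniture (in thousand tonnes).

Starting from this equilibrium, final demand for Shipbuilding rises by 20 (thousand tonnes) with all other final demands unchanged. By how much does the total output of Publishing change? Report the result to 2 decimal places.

Δx_P = 15.19

I − A =
  [   0.55    -0.15     0.00]
  [  -0.20     0.65    -0.15]
  [  -0.20    -0.05     0.75]
Cofactors of I−A, C_ij = (−1)^(i+j)·(minor ij) (rows/columns in the sector order above):
  C_11 = (0.65)(0.75) − (-0.15)(-0.05) = 0.4800
  C_12 = −[(-0.20)(0.75) − (-0.15)(-0.20)] = 0.1800
  C_13 = (-0.20)(-0.05) − (0.65)(-0.20) = 0.1400
  C_21 = −[(-0.15)(0.75) − (0.00)(-0.05)] = 0.1125
  C_22 = (0.55)(0.75) − (0.00)(-0.20) = 0.4125
  C_23 = −[(0.55)(-0.05) − (-0.15)(-0.20)] = 0.0575
  C_31 = (-0.15)(-0.15) − (0.00)(0.65) = 0.0225
  C_32 = −[(0.55)(-0.15) − (0.00)(-0.20)] = 0.0825
  C_33 = (0.55)(0.65) − (-0.15)(-0.20) = 0.3275
det(I−A) = Σ_j (I−A)_1j·C_1j = (0.55)(0.4800) + (-0.15)(0.1800) + (0.00)(0.1400) = 0.2370
adj(I−A) = Cᵀ =
  [ 0.4800   0.1125   0.0225]
  [ 0.1800   0.4125   0.0825]
  [ 0.1400   0.0575   0.3275]
(I − A)⁻¹ = adj(I−A) / det(I−A) ≈
  [   2.0253     0.4747     0.0949]
  [   0.7595     1.7405     0.3481]
  [   0.5907     0.2426     1.3819]
Δx = (I − A)⁻¹ Δd with Δd having +20 in the Shipbuilding component and 0 elsewhere.
So Δx_P = L_PS · (+20), where L_PS = adj(I−A)_PS / det(I−A) = 0.1800 / 0.2370.
Δx_P = 0.1800 × (+20) / 0.2370 = 3.60 / 0.2370 ≈ 15.19.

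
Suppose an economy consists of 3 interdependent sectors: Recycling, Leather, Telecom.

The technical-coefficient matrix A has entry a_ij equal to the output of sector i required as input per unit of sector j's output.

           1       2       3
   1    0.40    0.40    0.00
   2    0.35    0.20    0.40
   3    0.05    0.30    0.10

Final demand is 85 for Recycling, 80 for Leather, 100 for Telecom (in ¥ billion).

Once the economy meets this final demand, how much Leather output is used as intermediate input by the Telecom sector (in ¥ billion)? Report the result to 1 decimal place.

I − A =
  [   0.60    -0.40     0.00]
  [  -0.35     0.80    -0.40]
  [  -0.05    -0.30     0.90]
Cofactors of I−A, C_ij = (−1)^(i+j)·(minor ij) (rows/columns in the sector order above):
  C_11 = (0.80)(0.90) − (-0.40)(-0.30) = 0.6000
  C_12 = −[(-0.35)(0.90) − (-0.40)(-0.05)] = 0.3350
  C_13 = (-0.35)(-0.30) − (0.80)(-0.05) = 0.1450
  C_21 = −[(-0.40)(0.90) − (0.00)(-0.30)] = 0.3600
  C_22 = (0.60)(0.90) − (0.00)(-0.05) = 0.5400
  C_23 = −[(0.60)(-0.30) − (-0.40)(-0.05)] = 0.2000
  C_31 = (-0.40)(-0.40) − (0.00)(0.80) = 0.1600
  C_32 = −[(0.60)(-0.40) − (0.00)(-0.35)] = 0.2400
  C_33 = (0.60)(0.80) − (-0.40)(-0.35) = 0.3400
det(I−A) = Σ_j (I−A)_1j·C_1j = (0.60)(0.6000) + (-0.40)(0.3350) + (0.00)(0.1450) = 0.2260
adj(I−A) = Cᵀ =
  [ 0.6000   0.3600   0.1600]
  [ 0.3350   0.5400   0.2400]
  [ 0.1450   0.2000   0.3400]
(I − A)⁻¹ = adj(I−A) / det(I−A) ≈
  [   2.6549     1.5929     0.7080]
  [   1.4823     2.3894     1.0619]
  [   0.6416     0.8850     1.5044]
First solve x = (I − A)⁻¹ d = adj(I−A)·d / det(I−A); in particular x_3 = (0.1450·85 + 0.2000·80 + 0.3400·100) / 0.2260 = 62.325 / 0.2260 ≈ 275.774.
Intermediate flow from 2 to 3: z_23 = a_23 · x_3 = 0.40 × 62.325 / 0.2260 = 24.93 / 0.2260 ≈ 110.3.

z_23 = 110.3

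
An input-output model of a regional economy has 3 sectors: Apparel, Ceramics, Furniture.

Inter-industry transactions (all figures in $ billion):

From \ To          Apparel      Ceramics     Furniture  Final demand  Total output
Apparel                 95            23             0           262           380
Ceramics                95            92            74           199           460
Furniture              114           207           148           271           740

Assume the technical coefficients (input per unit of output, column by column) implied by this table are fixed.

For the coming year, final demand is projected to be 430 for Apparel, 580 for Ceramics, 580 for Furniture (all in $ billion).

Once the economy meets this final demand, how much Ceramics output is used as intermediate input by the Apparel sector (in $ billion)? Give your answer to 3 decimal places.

Technical coefficients a_ij = z_ij / X_j:
  a_11 = 95/380 = 0.25, a_21 = 95/380 = 0.25, a_31 = 114/380 = 0.30
  a_12 = 23/460 = 0.05, a_22 = 92/460 = 0.20, a_32 = 207/460 = 0.45
  a_13 = 0/740 = 0.00, a_23 = 74/740 = 0.10, a_33 = 148/740 = 0.20
I − A =
  [   0.75    -0.05     0.00]
  [  -0.25     0.80    -0.10]
  [  -0.30    -0.45     0.80]
Cofactors of I−A, C_ij = (−1)^(i+j)·(minor ij) (rows/columns in the sector order above):
  C_11 = (0.80)(0.80) − (-0.10)(-0.45) = 0.5950
  C_12 = −[(-0.25)(0.80) − (-0.10)(-0.30)] = 0.2300
  C_13 = (-0.25)(-0.45) − (0.80)(-0.30) = 0.3525
  C_21 = −[(-0.05)(0.80) − (0.00)(-0.45)] = 0.0400
  C_22 = (0.75)(0.80) − (0.00)(-0.30) = 0.6000
  C_23 = −[(0.75)(-0.45) − (-0.05)(-0.30)] = 0.3525
  C_31 = (-0.05)(-0.10) − (0.00)(0.80) = 0.0050
  C_32 = −[(0.75)(-0.10) − (0.00)(-0.25)] = 0.0750
  C_33 = (0.75)(0.80) − (-0.05)(-0.25) = 0.5875
det(I−A) = Σ_j (I−A)_1j·C_1j = (0.75)(0.5950) + (-0.05)(0.2300) + (0.00)(0.3525) = 0.43475
adj(I−A) = Cᵀ =
  [ 0.5950   0.0400   0.0050]
  [ 0.2300   0.6000   0.0750]
  [ 0.3525   0.3525   0.5875]
(I − A)⁻¹ = adj(I−A) / det(I−A) ≈
  [   1.3686     0.0920     0.0115]
  [   0.5290     1.3801     0.1725]
  [   0.8108     0.8108     1.3514]
First solve x = (I − A)⁻¹ d = adj(I−A)·d / det(I−A); in particular x_1 = (0.5950·430 + 0.0400·580 + 0.0050·580) / 0.43475 = 281.95 / 0.43475 ≈ 648.53364.
Intermediate flow from 2 to 1: z_21 = a_21 · x_1 = 0.25 × 281.95 / 0.43475 = 70.4875 / 0.43475 ≈ 162.133.

z_21 = 162.133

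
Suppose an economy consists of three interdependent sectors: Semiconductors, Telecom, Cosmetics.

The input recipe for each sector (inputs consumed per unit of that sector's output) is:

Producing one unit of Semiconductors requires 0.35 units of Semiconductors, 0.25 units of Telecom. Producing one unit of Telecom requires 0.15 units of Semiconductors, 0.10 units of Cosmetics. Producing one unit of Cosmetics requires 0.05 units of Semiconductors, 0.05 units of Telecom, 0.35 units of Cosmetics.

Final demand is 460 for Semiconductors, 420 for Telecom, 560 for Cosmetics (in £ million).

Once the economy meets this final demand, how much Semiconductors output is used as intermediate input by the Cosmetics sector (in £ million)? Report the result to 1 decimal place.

I − A =
  [   0.65    -0.15    -0.05]
  [  -0.25     1.00    -0.05]
  [   0.00    -0.10     0.65]
Cofactors of I−A, C_ij = (−1)^(i+j)·(minor ij) (rows/columns in the sector order above):
  C_11 = (1.00)(0.65) − (-0.05)(-0.10) = 0.6450
  C_12 = −[(-0.25)(0.65) − (-0.05)(0.00)] = 0.1625
  C_13 = (-0.25)(-0.10) − (1.00)(0.00) = 0.0250
  C_21 = −[(-0.15)(0.65) − (-0.05)(-0.10)] = 0.1025
  C_22 = (0.65)(0.65) − (-0.05)(0.00) = 0.4225
  C_23 = −[(0.65)(-0.10) − (-0.15)(0.00)] = 0.0650
  C_31 = (-0.15)(-0.05) − (-0.05)(1.00) = 0.0575
  C_32 = −[(0.65)(-0.05) − (-0.05)(-0.25)] = 0.0450
  C_33 = (0.65)(1.00) − (-0.15)(-0.25) = 0.6125
det(I−A) = Σ_j (I−A)_1j·C_1j = (0.65)(0.6450) + (-0.15)(0.1625) + (-0.05)(0.0250) = 0.393625
adj(I−A) = Cᵀ =
  [ 0.6450   0.1025   0.0575]
  [ 0.1625   0.4225   0.0450]
  [ 0.0250   0.0650   0.6125]
(I − A)⁻¹ = adj(I−A) / det(I−A) ≈
  [   1.6386     0.2604     0.1461]
  [   0.4128     1.0734     0.1143]
  [   0.0635     0.1651     1.5560]
First solve x = (I − A)⁻¹ d = adj(I−A)·d / det(I−A); in particular x_3 = (0.0250·460 + 0.0650·420 + 0.6125·560) / 0.393625 = 381.80 / 0.393625 ≈ 969.959.
Intermediate flow from 1 to 3: z_13 = a_13 · x_3 = 0.05 × 381.80 / 0.393625 = 19.09 / 0.393625 ≈ 48.5.

z_13 = 48.5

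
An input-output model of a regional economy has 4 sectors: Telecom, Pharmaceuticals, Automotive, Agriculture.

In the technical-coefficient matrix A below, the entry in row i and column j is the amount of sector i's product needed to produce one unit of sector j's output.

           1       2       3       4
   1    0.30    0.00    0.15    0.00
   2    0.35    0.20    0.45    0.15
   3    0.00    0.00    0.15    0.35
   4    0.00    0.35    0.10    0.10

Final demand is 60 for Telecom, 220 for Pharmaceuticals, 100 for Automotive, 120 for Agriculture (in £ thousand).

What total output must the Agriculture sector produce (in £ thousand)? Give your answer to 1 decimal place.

I − A =
  [   0.70     0.00    -0.15     0.00]
  [  -0.35     0.80    -0.45    -0.15]
  [   0.00     0.00     0.85    -0.35]
  [   0.00    -0.35    -0.10     0.90]
Compute the cofactors C_ij = (−1)^(i+j)·(3×3 minor ij) of I−A; the adjugate is their transpose:
adj(I−A) = Cᵀ =
  [ 0.484250   0.018375   0.100125   0.042000]
  [ 0.255500   0.511000   0.341250   0.217875]
  [ 0.042875   0.085750   0.467250   0.196000]
  [ 0.104125   0.208250   0.184625   0.476000]
det(I−A) = Σ_j (I−A)_1j·C_1j = (0.70)(0.484250) + (0.00)(0.255500) + (-0.15)(0.042875) + (0.00)(0.104125) = 0.33254375
(I − A)⁻¹ = adj(I−A) / det(I−A) ≈
  [   1.4562     0.0553     0.3011     0.1263]
  [   0.7683     1.5366     1.0262     0.6552]
  [   0.1289     0.2579     1.4051     0.5894]
  [   0.3131     0.6262     0.5552     1.4314]
x = (I − A)⁻¹ d = adj(I−A)·d / det(I−A), with det(I−A) = 0.33254375:
  x_1 = (0.484250·60 + 0.018375·220 + 0.100125·100 + 0.042000·120) / 0.33254375 = 48.15 / 0.33254375 ≈ 144.8
  x_2 = (0.255500·60 + 0.511000·220 + 0.341250·100 + 0.217875·120) / 0.33254375 = 188.02 / 0.33254375 ≈ 565.4
  x_3 = (0.042875·60 + 0.085750·220 + 0.467250·100 + 0.196000·120) / 0.33254375 = 91.6825 / 0.33254375 ≈ 275.7
  x_4 = (0.104125·60 + 0.208250·220 + 0.184625·100 + 0.476000·120) / 0.33254375 = 127.645 / 0.33254375 ≈ 383.8

x_4 = 383.8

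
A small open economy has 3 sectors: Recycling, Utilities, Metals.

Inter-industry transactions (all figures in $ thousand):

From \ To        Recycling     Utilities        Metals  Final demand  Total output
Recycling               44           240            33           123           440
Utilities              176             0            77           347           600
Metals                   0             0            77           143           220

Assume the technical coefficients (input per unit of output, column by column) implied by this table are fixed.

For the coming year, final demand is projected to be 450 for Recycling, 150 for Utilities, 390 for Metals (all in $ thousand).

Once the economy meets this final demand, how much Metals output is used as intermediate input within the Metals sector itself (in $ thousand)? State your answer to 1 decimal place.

z_MM = 210.0

Technical coefficients a_ij = z_ij / X_j:
  a_RR = 44/440 = 0.10, a_UR = 176/440 = 0.40, a_MR = 0/440 = 0.00
  a_RU = 240/600 = 0.40, a_UU = 0/600 = 0.00, a_MU = 0/600 = 0.00
  a_RM = 33/220 = 0.15, a_UM = 77/220 = 0.35, a_MM = 77/220 = 0.35
I − A =
  [   0.90    -0.40    -0.15]
  [  -0.40     1.00    -0.35]
  [   0.00     0.00     0.65]
Cofactors of I−A, C_ij = (−1)^(i+j)·(minor ij) (rows/columns in the sector order above):
  C_11 = (1.00)(0.65) − (-0.35)(0.00) = 0.6500
  C_12 = −[(-0.40)(0.65) − (-0.35)(0.00)] = 0.2600
  C_13 = (-0.40)(0.00) − (1.00)(0.00) = 0.0000
  C_21 = −[(-0.40)(0.65) − (-0.15)(0.00)] = 0.2600
  C_22 = (0.90)(0.65) − (-0.15)(0.00) = 0.5850
  C_23 = −[(0.90)(0.00) − (-0.40)(0.00)] = 0.0000
  C_31 = (-0.40)(-0.35) − (-0.15)(1.00) = 0.2900
  C_32 = −[(0.90)(-0.35) − (-0.15)(-0.40)] = 0.3750
  C_33 = (0.90)(1.00) − (-0.40)(-0.40) = 0.7400
det(I−A) = Σ_j (I−A)_1j·C_1j = (0.90)(0.6500) + (-0.40)(0.2600) + (-0.15)(0.0000) = 0.4810
adj(I−A) = Cᵀ =
  [ 0.6500   0.2600   0.2900]
  [ 0.2600   0.5850   0.3750]
  [ 0.0000   0.0000   0.7400]
(I − A)⁻¹ = adj(I−A) / det(I−A) ≈
  [   1.3514     0.5405     0.6029]
  [   0.5405     1.2162     0.7796]
  [   0.0000     0.0000     1.5385]
First solve x = (I − A)⁻¹ d = adj(I−A)·d / det(I−A); in particular x_M = (0.0000·450 + 0.0000·150 + 0.7400·390) / 0.4810 = 288.60 / 0.4810 = 600.000.
Intermediate flow from M to M: z_MM = a_MM · x_M = 0.35 × 288.60 / 0.4810 = 101.01 / 0.4810 = 210.0.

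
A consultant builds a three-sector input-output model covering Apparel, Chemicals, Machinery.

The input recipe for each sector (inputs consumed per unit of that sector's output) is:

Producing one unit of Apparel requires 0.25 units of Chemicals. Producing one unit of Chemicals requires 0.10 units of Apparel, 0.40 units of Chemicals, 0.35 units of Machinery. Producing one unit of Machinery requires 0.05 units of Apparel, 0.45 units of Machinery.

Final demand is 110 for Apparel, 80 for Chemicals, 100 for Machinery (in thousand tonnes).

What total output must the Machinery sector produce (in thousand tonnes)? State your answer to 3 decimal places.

x_3 = 305.010

I − A =
  [   1.00    -0.10    -0.05]
  [  -0.25     0.60     0.00]
  [   0.00    -0.35     0.55]
Cofactors of I−A, C_ij = (−1)^(i+j)·(minor ij) (rows/columns in the sector order above):
  C_11 = (0.60)(0.55) − (0.00)(-0.35) = 0.3300
  C_12 = −[(-0.25)(0.55) − (0.00)(0.00)] = 0.1375
  C_13 = (-0.25)(-0.35) − (0.60)(0.00) = 0.0875
  C_21 = −[(-0.10)(0.55) − (-0.05)(-0.35)] = 0.0725
  C_22 = (1.00)(0.55) − (-0.05)(0.00) = 0.5500
  C_23 = −[(1.00)(-0.35) − (-0.10)(0.00)] = 0.3500
  C_31 = (-0.10)(0.00) − (-0.05)(0.60) = 0.0300
  C_32 = −[(1.00)(0.00) − (-0.05)(-0.25)] = 0.0125
  C_33 = (1.00)(0.60) − (-0.10)(-0.25) = 0.5750
det(I−A) = Σ_j (I−A)_1j·C_1j = (1.00)(0.3300) + (-0.10)(0.1375) + (-0.05)(0.0875) = 0.311875
adj(I−A) = Cᵀ =
  [ 0.3300   0.0725   0.0300]
  [ 0.1375   0.5500   0.0125]
  [ 0.0875   0.3500   0.5750]
(I − A)⁻¹ = adj(I−A) / det(I−A) ≈
  [   1.0581     0.2325     0.0962]
  [   0.4409     1.7635     0.0401]
  [   0.2806     1.1222     1.8437]
x = (I − A)⁻¹ d = adj(I−A)·d / det(I−A), with det(I−A) = 0.311875:
  x_1 = (0.3300·110 + 0.0725·80 + 0.0300·100) / 0.311875 = 45.10 / 0.311875 ≈ 144.609
  x_2 = (0.1375·110 + 0.5500·80 + 0.0125·100) / 0.311875 = 60.375 / 0.311875 ≈ 193.587
  x_3 = (0.0875·110 + 0.3500·80 + 0.5750·100) / 0.311875 = 95.125 / 0.311875 ≈ 305.010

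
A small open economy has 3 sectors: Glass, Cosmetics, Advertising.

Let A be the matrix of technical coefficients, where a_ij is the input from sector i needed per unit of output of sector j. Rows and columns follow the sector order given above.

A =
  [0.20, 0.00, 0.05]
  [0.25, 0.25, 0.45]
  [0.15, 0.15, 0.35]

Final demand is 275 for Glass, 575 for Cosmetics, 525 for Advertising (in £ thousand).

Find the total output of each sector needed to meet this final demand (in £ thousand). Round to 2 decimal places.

I − A =
  [   0.80     0.00    -0.05]
  [  -0.25     0.75    -0.45]
  [  -0.15    -0.15     0.65]
Cofactors of I−A, C_ij = (−1)^(i+j)·(minor ij) (rows/columns in the sector order above):
  C_11 = (0.75)(0.65) − (-0.45)(-0.15) = 0.4200
  C_12 = −[(-0.25)(0.65) − (-0.45)(-0.15)] = 0.2300
  C_13 = (-0.25)(-0.15) − (0.75)(-0.15) = 0.1500
  C_21 = −[(0.00)(0.65) − (-0.05)(-0.15)] = 0.0075
  C_22 = (0.80)(0.65) − (-0.05)(-0.15) = 0.5125
  C_23 = −[(0.80)(-0.15) − (0.00)(-0.15)] = 0.1200
  C_31 = (0.00)(-0.45) − (-0.05)(0.75) = 0.0375
  C_32 = −[(0.80)(-0.45) − (-0.05)(-0.25)] = 0.3725
  C_33 = (0.80)(0.75) − (0.00)(-0.25) = 0.6000
det(I−A) = Σ_j (I−A)_1j·C_1j = (0.80)(0.4200) + (0.00)(0.2300) + (-0.05)(0.1500) = 0.3285
adj(I−A) = Cᵀ =
  [ 0.4200   0.0075   0.0375]
  [ 0.2300   0.5125   0.3725]
  [ 0.1500   0.1200   0.6000]
(I − A)⁻¹ = adj(I−A) / det(I−A) ≈
  [   1.2785     0.0228     0.1142]
  [   0.7002     1.5601     1.1339]
  [   0.4566     0.3653     1.8265]
x = (I − A)⁻¹ d = adj(I−A)·d / det(I−A), with det(I−A) = 0.3285:
  x_G = (0.4200·275 + 0.0075·575 + 0.0375·525) / 0.3285 = 139.50 / 0.3285 ≈ 424.66
  x_C = (0.2300·275 + 0.5125·575 + 0.3725·525) / 0.3285 = 553.50 / 0.3285 ≈ 1684.93
  x_A = (0.1500·275 + 0.1200·575 + 0.6000·525) / 0.3285 = 425.25 / 0.3285 ≈ 1294.52

x_G = 424.66, x_C = 1684.93, x_A = 1294.52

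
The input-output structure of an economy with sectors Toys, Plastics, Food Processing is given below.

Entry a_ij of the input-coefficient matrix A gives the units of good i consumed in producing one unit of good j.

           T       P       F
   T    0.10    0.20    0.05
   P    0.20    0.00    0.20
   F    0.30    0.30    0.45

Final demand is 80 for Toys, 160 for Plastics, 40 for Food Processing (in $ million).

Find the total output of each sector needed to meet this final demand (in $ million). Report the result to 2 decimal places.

I − A =
  [   0.90    -0.20    -0.05]
  [  -0.20     1.00    -0.20]
  [  -0.30    -0.30     0.55]
Cofactors of I−A, C_ij = (−1)^(i+j)·(minor ij) (rows/columns in the sector order above):
  C_11 = (1.00)(0.55) − (-0.20)(-0.30) = 0.4900
  C_12 = −[(-0.20)(0.55) − (-0.20)(-0.30)] = 0.1700
  C_13 = (-0.20)(-0.30) − (1.00)(-0.30) = 0.3600
  C_21 = −[(-0.20)(0.55) − (-0.05)(-0.30)] = 0.1250
  C_22 = (0.90)(0.55) − (-0.05)(-0.30) = 0.4800
  C_23 = −[(0.90)(-0.30) − (-0.20)(-0.30)] = 0.3300
  C_31 = (-0.20)(-0.20) − (-0.05)(1.00) = 0.0900
  C_32 = −[(0.90)(-0.20) − (-0.05)(-0.20)] = 0.1900
  C_33 = (0.90)(1.00) − (-0.20)(-0.20) = 0.8600
det(I−A) = Σ_j (I−A)_1j·C_1j = (0.90)(0.4900) + (-0.20)(0.1700) + (-0.05)(0.3600) = 0.3890
adj(I−A) = Cᵀ =
  [ 0.4900   0.1250   0.0900]
  [ 0.1700   0.4800   0.1900]
  [ 0.3600   0.3300   0.8600]
(I − A)⁻¹ = adj(I−A) / det(I−A) ≈
  [   1.2596     0.3213     0.2314]
  [   0.4370     1.2339     0.4884]
  [   0.9254     0.8483     2.2108]
x = (I − A)⁻¹ d = adj(I−A)·d / det(I−A), with det(I−A) = 0.3890:
  x_T = (0.4900·80 + 0.1250·160 + 0.0900·40) / 0.3890 = 62.80 / 0.3890 ≈ 161.44
  x_P = (0.1700·80 + 0.4800·160 + 0.1900·40) / 0.3890 = 98.00 / 0.3890 ≈ 251.93
  x_F = (0.3600·80 + 0.3300·160 + 0.8600·40) / 0.3890 = 116.00 / 0.3890 ≈ 298.20

x_T = 161.44, x_P = 251.93, x_F = 298.20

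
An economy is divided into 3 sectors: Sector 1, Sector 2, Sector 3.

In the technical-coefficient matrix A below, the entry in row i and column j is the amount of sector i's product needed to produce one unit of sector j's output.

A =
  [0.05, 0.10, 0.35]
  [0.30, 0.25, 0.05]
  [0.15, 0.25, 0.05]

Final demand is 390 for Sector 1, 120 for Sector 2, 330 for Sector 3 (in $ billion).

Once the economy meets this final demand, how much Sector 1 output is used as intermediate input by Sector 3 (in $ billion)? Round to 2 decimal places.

I − A =
  [   0.95    -0.10    -0.35]
  [  -0.30     0.75    -0.05]
  [  -0.15    -0.25     0.95]
Cofactors of I−A, C_ij = (−1)^(i+j)·(minor ij) (rows/columns in the sector order above):
  C_11 = (0.75)(0.95) − (-0.05)(-0.25) = 0.7000
  C_12 = −[(-0.30)(0.95) − (-0.05)(-0.15)] = 0.2925
  C_13 = (-0.30)(-0.25) − (0.75)(-0.15) = 0.1875
  C_21 = −[(-0.10)(0.95) − (-0.35)(-0.25)] = 0.1825
  C_22 = (0.95)(0.95) − (-0.35)(-0.15) = 0.8500
  C_23 = −[(0.95)(-0.25) − (-0.10)(-0.15)] = 0.2525
  C_31 = (-0.10)(-0.05) − (-0.35)(0.75) = 0.2675
  C_32 = −[(0.95)(-0.05) − (-0.35)(-0.30)] = 0.1525
  C_33 = (0.95)(0.75) − (-0.10)(-0.30) = 0.6825
det(I−A) = Σ_j (I−A)_1j·C_1j = (0.95)(0.7000) + (-0.10)(0.2925) + (-0.35)(0.1875) = 0.570125
adj(I−A) = Cᵀ =
  [ 0.7000   0.1825   0.2675]
  [ 0.2925   0.8500   0.1525]
  [ 0.1875   0.2525   0.6825]
(I − A)⁻¹ = adj(I−A) / det(I−A) ≈
  [   1.2278     0.3201     0.4692]
  [   0.5130     1.4909     0.2675]
  [   0.3289     0.4429     1.1971]
First solve x = (I − A)⁻¹ d = adj(I−A)·d / det(I−A); in particular x_3 = (0.1875·390 + 0.2525·120 + 0.6825·330) / 0.570125 = 328.65 / 0.570125 ≈ 576.4525.
Intermediate flow from 1 to 3: z_13 = a_13 · x_3 = 0.35 × 328.65 / 0.570125 = 115.0275 / 0.570125 ≈ 201.76.

z_13 = 201.76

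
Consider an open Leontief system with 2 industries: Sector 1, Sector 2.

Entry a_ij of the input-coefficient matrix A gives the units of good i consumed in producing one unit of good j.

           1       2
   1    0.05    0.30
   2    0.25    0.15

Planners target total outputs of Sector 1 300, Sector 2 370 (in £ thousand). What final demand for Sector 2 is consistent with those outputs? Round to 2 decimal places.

I − A =
  [   0.95    -0.30]
  [  -0.25     0.85]
d = (I − A) x:
  d_1 = (+0.95)·300 + (-0.30)·370 = 174.00
  d_2 = (-0.25)·300 + (+0.85)·370 = 239.50

d_2 = 239.50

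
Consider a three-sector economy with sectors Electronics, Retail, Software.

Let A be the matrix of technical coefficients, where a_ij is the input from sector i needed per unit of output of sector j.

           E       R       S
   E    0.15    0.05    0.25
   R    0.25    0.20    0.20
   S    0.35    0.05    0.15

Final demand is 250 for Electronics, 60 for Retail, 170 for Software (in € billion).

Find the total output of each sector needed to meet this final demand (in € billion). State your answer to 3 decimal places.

I − A =
  [   0.85    -0.05    -0.25]
  [  -0.25     0.80    -0.20]
  [  -0.35    -0.05     0.85]
Cofactors of I−A, C_ij = (−1)^(i+j)·(minor ij) (rows/columns in the sector order above):
  C_11 = (0.80)(0.85) − (-0.20)(-0.05) = 0.6700
  C_12 = −[(-0.25)(0.85) − (-0.20)(-0.35)] = 0.2825
  C_13 = (-0.25)(-0.05) − (0.80)(-0.35) = 0.2925
  C_21 = −[(-0.05)(0.85) − (-0.25)(-0.05)] = 0.0550
  C_22 = (0.85)(0.85) − (-0.25)(-0.35) = 0.6350
  C_23 = −[(0.85)(-0.05) − (-0.05)(-0.35)] = 0.0600
  C_31 = (-0.05)(-0.20) − (-0.25)(0.80) = 0.2100
  C_32 = −[(0.85)(-0.20) − (-0.25)(-0.25)] = 0.2325
  C_33 = (0.85)(0.80) − (-0.05)(-0.25) = 0.6675
det(I−A) = Σ_j (I−A)_1j·C_1j = (0.85)(0.6700) + (-0.05)(0.2825) + (-0.25)(0.2925) = 0.48225
adj(I−A) = Cᵀ =
  [ 0.6700   0.0550   0.2100]
  [ 0.2825   0.6350   0.2325]
  [ 0.2925   0.0600   0.6675]
(I − A)⁻¹ = adj(I−A) / det(I−A) ≈
  [   1.3893     0.1140     0.4355]
  [   0.5858     1.3167     0.4821]
  [   0.6065     0.1244     1.3841]
x = (I − A)⁻¹ d = adj(I−A)·d / det(I−A), with det(I−A) = 0.48225:
  x_E = (0.6700·250 + 0.0550·60 + 0.2100·170) / 0.48225 = 206.50 / 0.48225 ≈ 428.201
  x_R = (0.2825·250 + 0.6350·60 + 0.2325·170) / 0.48225 = 148.25 / 0.48225 ≈ 307.413
  x_S = (0.2925·250 + 0.0600·60 + 0.6675·170) / 0.48225 = 190.20 / 0.48225 ≈ 394.401

x_E = 428.201, x_R = 307.413, x_S = 394.401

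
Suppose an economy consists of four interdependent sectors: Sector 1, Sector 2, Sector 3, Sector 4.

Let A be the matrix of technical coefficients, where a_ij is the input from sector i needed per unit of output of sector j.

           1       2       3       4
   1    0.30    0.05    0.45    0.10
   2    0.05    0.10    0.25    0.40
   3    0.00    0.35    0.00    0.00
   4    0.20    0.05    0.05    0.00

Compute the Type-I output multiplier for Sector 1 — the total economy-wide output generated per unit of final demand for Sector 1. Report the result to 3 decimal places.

I − A =
  [   0.70    -0.05    -0.45    -0.10]
  [  -0.05     0.90    -0.25    -0.40]
  [   0.00    -0.35     1.00     0.00]
  [  -0.20    -0.05    -0.05     1.00]
Compute the cofactors C_ij = (−1)^(i+j)·(3×3 minor ij) of I−A; the adjugate is their transpose:
adj(I−A) = Cᵀ =
  [ 0.785500   0.214250   0.415250   0.164250]
  [ 0.130000   0.680000   0.242750   0.285000]
  [ 0.045500   0.238000   0.591250   0.099750]
  [ 0.165875   0.088750   0.124750   0.558375]
det(I−A) = Σ_j (I−A)_1j·C_1j = (0.70)(0.785500) + (-0.05)(0.130000) + (-0.45)(0.045500) + (-0.10)(0.165875) = 0.5062875
(I − A)⁻¹ = adj(I−A) / det(I−A) ≈
  [   1.5515     0.4232     0.8202     0.3244]
  [   0.2568     1.3431     0.4795     0.5629]
  [   0.0899     0.4701     1.1678     0.1970]
  [   0.3276     0.1753     0.2464     1.1029]
The output multiplier for sector j is the column-j sum of the Leontief inverse (I − A)⁻¹ = adj(I−A) / det(I−A).
Column 1 of adj(I−A): (0.785500, 0.130000, 0.045500, 0.165875); det(I−A) = 0.5062875.
m_1 = (0.785500 + 0.130000 + 0.045500 + 0.165875) / 0.5062875 = 1.126875 / 0.5062875 ≈ 2.226.

m_1 = 2.226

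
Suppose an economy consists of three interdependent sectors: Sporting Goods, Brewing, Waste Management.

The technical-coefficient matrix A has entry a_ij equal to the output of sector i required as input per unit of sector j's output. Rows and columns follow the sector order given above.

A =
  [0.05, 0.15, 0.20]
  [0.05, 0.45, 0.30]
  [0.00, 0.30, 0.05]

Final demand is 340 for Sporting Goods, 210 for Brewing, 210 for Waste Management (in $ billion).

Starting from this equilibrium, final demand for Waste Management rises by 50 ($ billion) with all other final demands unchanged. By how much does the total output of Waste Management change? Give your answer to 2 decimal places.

Δx_3 = 64.25

I − A =
  [   0.95    -0.15    -0.20]
  [  -0.05     0.55    -0.30]
  [   0.00    -0.30     0.95]
Cofactors of I−A, C_ij = (−1)^(i+j)·(minor ij) (rows/columns in the sector order above):
  C_11 = (0.55)(0.95) − (-0.30)(-0.30) = 0.4325
  C_12 = −[(-0.05)(0.95) − (-0.30)(0.00)] = 0.0475
  C_13 = (-0.05)(-0.30) − (0.55)(0.00) = 0.0150
  C_21 = −[(-0.15)(0.95) − (-0.20)(-0.30)] = 0.2025
  C_22 = (0.95)(0.95) − (-0.20)(0.00) = 0.9025
  C_23 = −[(0.95)(-0.30) − (-0.15)(0.00)] = 0.2850
  C_31 = (-0.15)(-0.30) − (-0.20)(0.55) = 0.1550
  C_32 = −[(0.95)(-0.30) − (-0.20)(-0.05)] = 0.2950
  C_33 = (0.95)(0.55) − (-0.15)(-0.05) = 0.5150
det(I−A) = Σ_j (I−A)_1j·C_1j = (0.95)(0.4325) + (-0.15)(0.0475) + (-0.20)(0.0150) = 0.40075
adj(I−A) = Cᵀ =
  [ 0.4325   0.2025   0.1550]
  [ 0.0475   0.9025   0.2950]
  [ 0.0150   0.2850   0.5150]
(I − A)⁻¹ = adj(I−A) / det(I−A) ≈
  [   1.0792     0.5053     0.3868]
  [   0.1185     2.2520     0.7361]
  [   0.0374     0.7112     1.2851]
Δx = (I − A)⁻¹ Δd with Δd having +50 in the Waste Management component and 0 elsewhere.
So Δx_3 = L_33 · (+50), where L_33 = adj(I−A)_33 / det(I−A) = 0.5150 / 0.40075.
Δx_3 = 0.5150 × (+50) / 0.40075 = 25.75 / 0.40075 ≈ 64.25.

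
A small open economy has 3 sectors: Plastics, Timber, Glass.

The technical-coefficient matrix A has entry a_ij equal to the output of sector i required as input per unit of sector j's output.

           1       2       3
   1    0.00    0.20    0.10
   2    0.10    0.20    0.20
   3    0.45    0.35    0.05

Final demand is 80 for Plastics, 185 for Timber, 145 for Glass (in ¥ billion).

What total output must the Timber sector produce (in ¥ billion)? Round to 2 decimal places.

x_2 = 346.66

I − A =
  [   1.00    -0.20    -0.10]
  [  -0.10     0.80    -0.20]
  [  -0.45    -0.35     0.95]
Cofactors of I−A, C_ij = (−1)^(i+j)·(minor ij) (rows/columns in the sector order above):
  C_11 = (0.80)(0.95) − (-0.20)(-0.35) = 0.6900
  C_12 = −[(-0.10)(0.95) − (-0.20)(-0.45)] = 0.1850
  C_13 = (-0.10)(-0.35) − (0.80)(-0.45) = 0.3950
  C_21 = −[(-0.20)(0.95) − (-0.10)(-0.35)] = 0.2250
  C_22 = (1.00)(0.95) − (-0.10)(-0.45) = 0.9050
  C_23 = −[(1.00)(-0.35) − (-0.20)(-0.45)] = 0.4400
  C_31 = (-0.20)(-0.20) − (-0.10)(0.80) = 0.1200
  C_32 = −[(1.00)(-0.20) − (-0.10)(-0.10)] = 0.2100
  C_33 = (1.00)(0.80) − (-0.20)(-0.10) = 0.7800
det(I−A) = Σ_j (I−A)_1j·C_1j = (1.00)(0.6900) + (-0.20)(0.1850) + (-0.10)(0.3950) = 0.6135
adj(I−A) = Cᵀ =
  [ 0.6900   0.2250   0.1200]
  [ 0.1850   0.9050   0.2100]
  [ 0.3950   0.4400   0.7800]
(I − A)⁻¹ = adj(I−A) / det(I−A) ≈
  [   1.1247     0.3667     0.1956]
  [   0.3015     1.4751     0.3423]
  [   0.6438     0.7172     1.2714]
x = (I − A)⁻¹ d = adj(I−A)·d / det(I−A), with det(I−A) = 0.6135:
  x_1 = (0.6900·80 + 0.2250·185 + 0.1200·145) / 0.6135 = 114.225 / 0.6135 ≈ 186.19
  x_2 = (0.1850·80 + 0.9050·185 + 0.2100·145) / 0.6135 = 212.675 / 0.6135 ≈ 346.66
  x_3 = (0.3950·80 + 0.4400·185 + 0.7800·145) / 0.6135 = 226.10 / 0.6135 ≈ 368.54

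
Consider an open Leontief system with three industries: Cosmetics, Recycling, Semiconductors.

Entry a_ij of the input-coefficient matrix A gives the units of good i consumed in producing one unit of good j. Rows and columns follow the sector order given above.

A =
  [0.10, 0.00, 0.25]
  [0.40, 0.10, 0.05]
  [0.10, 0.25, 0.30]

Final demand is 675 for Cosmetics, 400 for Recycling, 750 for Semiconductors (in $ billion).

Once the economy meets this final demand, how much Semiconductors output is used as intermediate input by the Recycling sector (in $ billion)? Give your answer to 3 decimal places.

z_SR = 267.154

I − A =
  [   0.90     0.00    -0.25]
  [  -0.40     0.90    -0.05]
  [  -0.10    -0.25     0.70]
Cofactors of I−A, C_ij = (−1)^(i+j)·(minor ij) (rows/columns in the sector order above):
  C_11 = (0.90)(0.70) − (-0.05)(-0.25) = 0.6175
  C_12 = −[(-0.40)(0.70) − (-0.05)(-0.10)] = 0.2850
  C_13 = (-0.40)(-0.25) − (0.90)(-0.10) = 0.1900
  C_21 = −[(0.00)(0.70) − (-0.25)(-0.25)] = 0.0625
  C_22 = (0.90)(0.70) − (-0.25)(-0.10) = 0.6050
  C_23 = −[(0.90)(-0.25) − (0.00)(-0.10)] = 0.2250
  C_31 = (0.00)(-0.05) − (-0.25)(0.90) = 0.2250
  C_32 = −[(0.90)(-0.05) − (-0.25)(-0.40)] = 0.1450
  C_33 = (0.90)(0.90) − (0.00)(-0.40) = 0.8100
det(I−A) = Σ_j (I−A)_1j·C_1j = (0.90)(0.6175) + (0.00)(0.2850) + (-0.25)(0.1900) = 0.50825
adj(I−A) = Cᵀ =
  [ 0.6175   0.0625   0.2250]
  [ 0.2850   0.6050   0.1450]
  [ 0.1900   0.2250   0.8100]
(I − A)⁻¹ = adj(I−A) / det(I−A) ≈
  [   1.2150     0.1230     0.4427]
  [   0.5607     1.1904     0.2853]
  [   0.3738     0.4427     1.5937]
First solve x = (I − A)⁻¹ d = adj(I−A)·d / det(I−A); in particular x_R = (0.2850·675 + 0.6050·400 + 0.1450·750) / 0.50825 = 543.125 / 0.50825 ≈ 1068.61781.
Intermediate flow from S to R: z_SR = a_SR · x_R = 0.25 × 543.125 / 0.50825 = 135.78125 / 0.50825 ≈ 267.154.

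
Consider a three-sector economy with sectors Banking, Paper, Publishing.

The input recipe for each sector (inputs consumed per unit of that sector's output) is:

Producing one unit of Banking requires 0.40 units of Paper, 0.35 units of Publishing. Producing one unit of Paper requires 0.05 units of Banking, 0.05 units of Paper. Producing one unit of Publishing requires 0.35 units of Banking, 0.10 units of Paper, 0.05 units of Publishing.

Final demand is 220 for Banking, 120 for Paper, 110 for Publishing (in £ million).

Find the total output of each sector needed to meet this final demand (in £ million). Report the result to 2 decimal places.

I − A =
  [   1.00    -0.05    -0.35]
  [  -0.40     0.95    -0.10]
  [  -0.35     0.00     0.95]
Cofactors of I−A, C_ij = (−1)^(i+j)·(minor ij) (rows/columns in the sector order above):
  C_11 = (0.95)(0.95) − (-0.10)(0.00) = 0.9025
  C_12 = −[(-0.40)(0.95) − (-0.10)(-0.35)] = 0.4150
  C_13 = (-0.40)(0.00) − (0.95)(-0.35) = 0.3325
  C_21 = −[(-0.05)(0.95) − (-0.35)(0.00)] = 0.0475
  C_22 = (1.00)(0.95) − (-0.35)(-0.35) = 0.8275
  C_23 = −[(1.00)(0.00) − (-0.05)(-0.35)] = 0.0175
  C_31 = (-0.05)(-0.10) − (-0.35)(0.95) = 0.3375
  C_32 = −[(1.00)(-0.10) − (-0.35)(-0.40)] = 0.2400
  C_33 = (1.00)(0.95) − (-0.05)(-0.40) = 0.9300
det(I−A) = Σ_j (I−A)_1j·C_1j = (1.00)(0.9025) + (-0.05)(0.4150) + (-0.35)(0.3325) = 0.765375
adj(I−A) = Cᵀ =
  [ 0.9025   0.0475   0.3375]
  [ 0.4150   0.8275   0.2400]
  [ 0.3325   0.0175   0.9300]
(I − A)⁻¹ = adj(I−A) / det(I−A) ≈
  [   1.1792     0.0621     0.4410]
  [   0.5422     1.0812     0.3136]
  [   0.4344     0.0229     1.2151]
x = (I − A)⁻¹ d = adj(I−A)·d / det(I−A), with det(I−A) = 0.765375:
  x_1 = (0.9025·220 + 0.0475·120 + 0.3375·110) / 0.765375 = 241.375 / 0.765375 ≈ 315.37
  x_2 = (0.4150·220 + 0.8275·120 + 0.2400·110) / 0.765375 = 217.00 / 0.765375 ≈ 283.52
  x_3 = (0.3325·220 + 0.0175·120 + 0.9300·110) / 0.765375 = 177.55 / 0.765375 ≈ 231.98

x_1 = 315.37, x_2 = 283.52, x_3 = 231.98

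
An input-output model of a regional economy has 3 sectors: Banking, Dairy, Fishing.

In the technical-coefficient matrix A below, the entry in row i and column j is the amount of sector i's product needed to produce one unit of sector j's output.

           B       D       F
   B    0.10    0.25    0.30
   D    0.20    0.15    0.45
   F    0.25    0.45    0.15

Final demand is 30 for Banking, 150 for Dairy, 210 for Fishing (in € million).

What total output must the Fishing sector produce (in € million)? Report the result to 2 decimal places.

I − A =
  [   0.90    -0.25    -0.30]
  [  -0.20     0.85    -0.45]
  [  -0.25    -0.45     0.85]
Cofactors of I−A, C_ij = (−1)^(i+j)·(minor ij) (rows/columns in the sector order above):
  C_11 = (0.85)(0.85) − (-0.45)(-0.45) = 0.5200
  C_12 = −[(-0.20)(0.85) − (-0.45)(-0.25)] = 0.2825
  C_13 = (-0.20)(-0.45) − (0.85)(-0.25) = 0.3025
  C_21 = −[(-0.25)(0.85) − (-0.30)(-0.45)] = 0.3475
  C_22 = (0.90)(0.85) − (-0.30)(-0.25) = 0.6900
  C_23 = −[(0.90)(-0.45) − (-0.25)(-0.25)] = 0.4675
  C_31 = (-0.25)(-0.45) − (-0.30)(0.85) = 0.3675
  C_32 = −[(0.90)(-0.45) − (-0.30)(-0.20)] = 0.4650
  C_33 = (0.90)(0.85) − (-0.25)(-0.20) = 0.7150
det(I−A) = Σ_j (I−A)_1j·C_1j = (0.90)(0.5200) + (-0.25)(0.2825) + (-0.30)(0.3025) = 0.306625
adj(I−A) = Cᵀ =
  [ 0.5200   0.3475   0.3675]
  [ 0.2825   0.6900   0.4650]
  [ 0.3025   0.4675   0.7150]
(I − A)⁻¹ = adj(I−A) / det(I−A) ≈
  [   1.6959     1.1333     1.1985]
  [   0.9213     2.2503     1.5165]
  [   0.9865     1.5247     2.3318]
x = (I − A)⁻¹ d = adj(I−A)·d / det(I−A), with det(I−A) = 0.306625:
  x_B = (0.5200·30 + 0.3475·150 + 0.3675·210) / 0.306625 = 144.90 / 0.306625 ≈ 472.56
  x_D = (0.2825·30 + 0.6900·150 + 0.4650·210) / 0.306625 = 209.625 / 0.306625 ≈ 683.65
  x_F = (0.3025·30 + 0.4675·150 + 0.7150·210) / 0.306625 = 229.35 / 0.306625 ≈ 747.98

x_F = 747.98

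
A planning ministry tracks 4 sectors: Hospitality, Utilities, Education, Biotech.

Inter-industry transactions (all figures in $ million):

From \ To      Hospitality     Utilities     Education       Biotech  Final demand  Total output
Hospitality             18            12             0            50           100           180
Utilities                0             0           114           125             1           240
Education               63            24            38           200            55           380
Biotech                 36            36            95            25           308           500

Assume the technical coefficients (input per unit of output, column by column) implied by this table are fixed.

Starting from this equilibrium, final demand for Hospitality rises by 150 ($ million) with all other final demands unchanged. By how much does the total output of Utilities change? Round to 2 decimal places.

Δx_2 = 50.66

Technical coefficients a_ij = z_ij / X_j:
  a_11 = 18/180 = 0.10, a_21 = 0/180 = 0.00, a_31 = 63/180 = 0.35, a_41 = 36/180 = 0.20
  a_12 = 12/240 = 0.05, a_22 = 0/240 = 0.00, a_32 = 24/240 = 0.10, a_42 = 36/240 = 0.15
  a_13 = 0/380 = 0.00, a_23 = 114/380 = 0.30, a_33 = 38/380 = 0.10, a_43 = 95/380 = 0.25
  a_14 = 50/500 = 0.10, a_24 = 125/500 = 0.25, a_34 = 200/500 = 0.40, a_44 = 25/500 = 0.05
I − A =
  [   0.90    -0.05     0.00    -0.10]
  [   0.00     1.00    -0.30    -0.25]
  [  -0.35    -0.10     0.90    -0.40]
  [  -0.20    -0.15    -0.25     0.95]
Compute the cofactors C_ij = (−1)^(i+j)·(3×3 minor ij) of I−A; the adjugate is their transpose:
adj(I−A) = Cᵀ =
  [ 0.668500   0.053750   0.046875   0.104250]
  [ 0.190625   0.652750   0.306750   0.321000]
  [ 0.404375   0.163375   0.798750   0.421875]
  [ 0.277250   0.157375   0.268500   0.777750]
det(I−A) = Σ_j (I−A)_1j·C_1j = (0.90)(0.668500) + (-0.05)(0.190625) + (0.00)(0.404375) + (-0.10)(0.277250) = 0.56439375
(I − A)⁻¹ = adj(I−A) / det(I−A) ≈
  [   1.1845     0.0952     0.0831     0.1847]
  [   0.3378     1.1566     0.5435     0.5688]
  [   0.7165     0.2895     1.4152     0.7475]
  [   0.4912     0.2788     0.4757     1.3780]
Δx = (I − A)⁻¹ Δd with Δd having +150 in the Hospitality component and 0 elsewhere.
So Δx_2 = L_21 · (+150), where L_21 = adj(I−A)_21 / det(I−A) = 0.190625 / 0.56439375.
Δx_2 = 0.190625 × (+150) / 0.56439375 = 28.59375 / 0.56439375 ≈ 50.66.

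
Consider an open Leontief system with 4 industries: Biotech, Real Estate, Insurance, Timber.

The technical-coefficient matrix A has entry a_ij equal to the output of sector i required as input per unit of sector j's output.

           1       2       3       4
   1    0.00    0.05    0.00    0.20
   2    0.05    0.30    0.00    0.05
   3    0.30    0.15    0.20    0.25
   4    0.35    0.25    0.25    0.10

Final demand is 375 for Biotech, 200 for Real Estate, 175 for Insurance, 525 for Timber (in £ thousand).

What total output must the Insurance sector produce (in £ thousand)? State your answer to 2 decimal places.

I − A =
  [   1.00    -0.05     0.00    -0.20]
  [  -0.05     0.70     0.00    -0.05]
  [  -0.30    -0.15     0.80    -0.25]
  [  -0.35    -0.25    -0.25     0.90]
Compute the cofactors C_ij = (−1)^(i+j)·(3×3 minor ij) of I−A; the adjugate is their transpose:
adj(I−A) = Cᵀ =
  [ 0.448375   0.080375   0.035625   0.114000]
  [ 0.050625   0.586500   0.015000   0.048000]
  [ 0.259000   0.219875   0.562875   0.226125]
  [ 0.260375   0.255250   0.174375   0.558000]
det(I−A) = Σ_j (I−A)_1j·C_1j = (1.00)(0.448375) + (-0.05)(0.050625) + (0.00)(0.259000) + (-0.20)(0.260375) = 0.39376875
(I − A)⁻¹ = adj(I−A) / det(I−A) ≈
  [   1.1387     0.2041     0.0905     0.2895]
  [   0.1286     1.4895     0.0381     0.1219]
  [   0.6577     0.5584     1.4295     0.5743]
  [   0.6612     0.6482     0.4428     1.4171]
x = (I − A)⁻¹ d = adj(I−A)·d / det(I−A), with det(I−A) = 0.39376875:
  x_1 = (0.448375·375 + 0.080375·200 + 0.035625·175 + 0.114000·525) / 0.39376875 = 250.30 / 0.39376875 ≈ 635.65
  x_2 = (0.050625·375 + 0.586500·200 + 0.015000·175 + 0.048000·525) / 0.39376875 = 164.109375 / 0.39376875 ≈ 416.77
  x_3 = (0.259000·375 + 0.219875·200 + 0.562875·175 + 0.226125·525) / 0.39376875 = 358.31875 / 0.39376875 ≈ 909.97
  x_4 = (0.260375·375 + 0.255250·200 + 0.174375·175 + 0.558000·525) / 0.39376875 = 472.15625 / 0.39376875 ≈ 1199.07

x_3 = 909.97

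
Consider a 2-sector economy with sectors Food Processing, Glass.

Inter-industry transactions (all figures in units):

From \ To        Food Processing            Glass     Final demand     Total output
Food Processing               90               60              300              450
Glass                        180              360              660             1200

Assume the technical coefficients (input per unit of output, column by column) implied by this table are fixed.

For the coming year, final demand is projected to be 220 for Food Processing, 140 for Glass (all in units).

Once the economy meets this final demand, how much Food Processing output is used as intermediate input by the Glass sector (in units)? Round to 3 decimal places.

Technical coefficients a_ij = z_ij / X_j:
  a_11 = 90/450 = 0.20, a_21 = 180/450 = 0.40
  a_12 = 60/1200 = 0.05, a_22 = 360/1200 = 0.30
I − A =
  [   0.80    -0.05]
  [  -0.40     0.70]
det(I−A) = (0.80)(0.70) − (-0.05)(-0.40) = 0.5400
adj(I−A) = [[0.70, 0.05], [0.40, 0.80]]
(I − A)⁻¹ = adj(I−A) / det(I−A) ≈
  [   1.2963     0.0926]
  [   0.7407     1.4815]
First solve x = (I − A)⁻¹ d = adj(I−A)·d / det(I−A); in particular x_2 = (0.40·220 + 0.80·140) / 0.5400 = 200.00 / 0.5400 ≈ 370.37037.
Intermediate flow from 1 to 2: z_12 = a_12 · x_2 = 0.05 × 200.00 / 0.5400 = 10.00 / 0.5400 ≈ 18.519.

z_12 = 18.519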